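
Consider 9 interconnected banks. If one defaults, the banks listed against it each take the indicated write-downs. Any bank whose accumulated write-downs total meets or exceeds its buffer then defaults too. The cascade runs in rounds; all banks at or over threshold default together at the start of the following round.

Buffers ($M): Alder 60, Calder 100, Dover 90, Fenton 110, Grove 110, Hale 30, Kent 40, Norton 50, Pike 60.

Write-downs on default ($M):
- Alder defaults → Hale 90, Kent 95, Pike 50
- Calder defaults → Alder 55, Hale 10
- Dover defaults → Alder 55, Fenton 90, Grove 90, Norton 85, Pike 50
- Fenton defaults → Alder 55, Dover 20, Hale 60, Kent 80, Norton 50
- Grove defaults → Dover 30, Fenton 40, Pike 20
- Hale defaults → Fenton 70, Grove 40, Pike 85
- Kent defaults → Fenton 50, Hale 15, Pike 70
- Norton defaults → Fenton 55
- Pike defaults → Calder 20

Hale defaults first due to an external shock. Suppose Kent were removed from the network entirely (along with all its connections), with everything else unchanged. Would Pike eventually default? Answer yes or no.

yes

With Kent removed:
Round 1 — Hale defaults (initial).
  Fenton: +70 → 70 < 110
  Grove: +40 → 40 < 110
  Pike: +85 → 85 ≥ 60
Round 2 — Pike defaults.
  Calder: +20 → 20 < 100
No further defaults.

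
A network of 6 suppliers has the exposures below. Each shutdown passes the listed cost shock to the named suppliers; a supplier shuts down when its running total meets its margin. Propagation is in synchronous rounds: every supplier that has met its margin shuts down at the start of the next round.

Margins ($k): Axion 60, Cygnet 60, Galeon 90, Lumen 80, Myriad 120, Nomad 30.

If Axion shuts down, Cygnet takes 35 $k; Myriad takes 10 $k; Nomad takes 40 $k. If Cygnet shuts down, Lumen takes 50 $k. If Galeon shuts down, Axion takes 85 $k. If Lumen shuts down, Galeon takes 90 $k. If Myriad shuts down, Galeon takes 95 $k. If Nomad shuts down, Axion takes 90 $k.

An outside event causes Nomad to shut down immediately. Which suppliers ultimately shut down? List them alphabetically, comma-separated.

Axion, Nomad

Round 1 — Nomad shuts down (initial).
  Axion: +90 → 90 ≥ 60
Round 2 — Axion shuts down.
  Cygnet: +35 → 35 < 60
  Myriad: +10 → 10 < 120
No further shutdowns.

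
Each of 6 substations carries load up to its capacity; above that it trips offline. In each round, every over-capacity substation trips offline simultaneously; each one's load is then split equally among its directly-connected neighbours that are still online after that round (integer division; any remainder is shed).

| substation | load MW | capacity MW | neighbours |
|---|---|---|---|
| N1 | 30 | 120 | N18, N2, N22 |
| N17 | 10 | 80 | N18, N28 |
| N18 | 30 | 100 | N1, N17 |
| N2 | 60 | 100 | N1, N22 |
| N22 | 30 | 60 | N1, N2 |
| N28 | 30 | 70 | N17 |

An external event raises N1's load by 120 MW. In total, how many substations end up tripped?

Round 1 — N1 at 150 > 120. N1 trips offline.
  N1 sheds 150 MW to N18, N2, N22: 50 each.
    N18: 30+50 = 80 ≤ 100
    N2: 60+50 = 110 > 100
    N22: 30+50 = 80 > 60
Round 2 — N2, N22 trip offline.
  N2 sheds 110 MW: no online neighbours, lost.
  N22 sheds 80 MW: no online neighbours, lost.
No further trips.

3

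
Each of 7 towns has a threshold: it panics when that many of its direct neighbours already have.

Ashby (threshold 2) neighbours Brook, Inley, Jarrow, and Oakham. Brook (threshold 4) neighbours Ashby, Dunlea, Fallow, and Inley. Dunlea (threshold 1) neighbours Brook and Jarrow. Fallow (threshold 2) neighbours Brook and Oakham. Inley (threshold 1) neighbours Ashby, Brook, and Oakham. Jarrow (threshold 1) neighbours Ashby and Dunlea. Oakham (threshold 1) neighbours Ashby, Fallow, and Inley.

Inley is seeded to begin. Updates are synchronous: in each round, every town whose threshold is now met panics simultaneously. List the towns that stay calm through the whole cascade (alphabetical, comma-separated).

Brook, Fallow

Round 1 — Inley panics (initial).
Round 2 — checking thresholds:
  Ashby: 1 of 4 neighbours < 2, holds.
  Brook: 1 of 4 neighbours < 4, holds.
  Oakham: 1 of 3 neighbours ≥ 1, panics.
Round 3 — checking thresholds:
  Ashby: 2 of 4 neighbours ≥ 2, panics.
  Brook: 1 of 4 neighbours < 4, holds.
  Fallow: 1 of 2 neighbours < 2, holds.
Round 4 — checking thresholds:
  Brook: 2 of 4 neighbours < 4, holds.
  Fallow: 1 of 2 neighbours < 2, holds.
  Jarrow: 1 of 2 neighbours ≥ 1, panics.
Round 5 — checking thresholds:
  Brook: 2 of 4 neighbours < 4, holds.
  Dunlea: 1 of 2 neighbours ≥ 1, panics.
  Fallow: 1 of 2 neighbours < 2, holds.
Round 6 — no new panics; cascade stops.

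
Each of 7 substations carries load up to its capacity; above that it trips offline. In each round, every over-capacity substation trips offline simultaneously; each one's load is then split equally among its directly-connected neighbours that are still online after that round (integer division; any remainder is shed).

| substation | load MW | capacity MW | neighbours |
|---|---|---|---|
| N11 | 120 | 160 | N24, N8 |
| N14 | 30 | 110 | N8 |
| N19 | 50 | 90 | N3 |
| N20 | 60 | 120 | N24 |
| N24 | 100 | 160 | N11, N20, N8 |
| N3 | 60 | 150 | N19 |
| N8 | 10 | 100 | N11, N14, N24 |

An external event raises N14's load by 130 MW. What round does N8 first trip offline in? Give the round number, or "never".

Round 1 — N14 at 160 > 110. N14 trips offline.
  N14 sheds 160 MW to N8: 160 each.
    N8: 10+160 = 170 > 100
Round 2 — N8 trips offline.
  N8 sheds 170 MW to N11, N24: 85 each.
    N11: 120+85 = 205 > 160
    N24: 100+85 = 185 > 160
Round 3 — N11, N24 trip offline.
  N11 sheds 205 MW: no online neighbours, lost.
  N24 sheds 185 MW to N20: 185 each.
    N20: 60+185 = 245 > 120
Round 4 — N20 trips offline.
  N20 sheds 245 MW: no online neighbours, lost.
No further trips.

2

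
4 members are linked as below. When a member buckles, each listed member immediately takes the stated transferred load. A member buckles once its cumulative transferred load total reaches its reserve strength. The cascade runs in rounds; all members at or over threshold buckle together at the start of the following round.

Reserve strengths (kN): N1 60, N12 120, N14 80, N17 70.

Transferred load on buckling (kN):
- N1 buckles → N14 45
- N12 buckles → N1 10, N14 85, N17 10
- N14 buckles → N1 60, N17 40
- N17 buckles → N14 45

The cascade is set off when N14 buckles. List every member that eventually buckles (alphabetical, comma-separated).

Round 1 — N14 buckles (initial).
  N1: +60 → 60 ≥ 60
  N17: +40 → 40 < 70
Round 2 — N1 buckles.
No further bucklings.

N1, N14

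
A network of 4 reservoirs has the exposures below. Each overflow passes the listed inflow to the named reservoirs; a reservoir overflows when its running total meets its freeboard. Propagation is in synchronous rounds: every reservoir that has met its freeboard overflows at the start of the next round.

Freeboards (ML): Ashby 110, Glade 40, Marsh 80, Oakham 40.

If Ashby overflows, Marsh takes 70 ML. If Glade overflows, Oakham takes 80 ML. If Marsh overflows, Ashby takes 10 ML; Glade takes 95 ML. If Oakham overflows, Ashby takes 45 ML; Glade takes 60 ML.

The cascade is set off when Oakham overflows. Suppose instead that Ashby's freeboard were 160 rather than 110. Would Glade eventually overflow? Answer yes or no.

yes

With Ashby's freeboard at 160:
Round 1 — Oakham overflows (initial).
  Ashby: +45 → 45 < 160
  Glade: +60 → 60 ≥ 40
Round 2 — Glade overflows.
No further overflows.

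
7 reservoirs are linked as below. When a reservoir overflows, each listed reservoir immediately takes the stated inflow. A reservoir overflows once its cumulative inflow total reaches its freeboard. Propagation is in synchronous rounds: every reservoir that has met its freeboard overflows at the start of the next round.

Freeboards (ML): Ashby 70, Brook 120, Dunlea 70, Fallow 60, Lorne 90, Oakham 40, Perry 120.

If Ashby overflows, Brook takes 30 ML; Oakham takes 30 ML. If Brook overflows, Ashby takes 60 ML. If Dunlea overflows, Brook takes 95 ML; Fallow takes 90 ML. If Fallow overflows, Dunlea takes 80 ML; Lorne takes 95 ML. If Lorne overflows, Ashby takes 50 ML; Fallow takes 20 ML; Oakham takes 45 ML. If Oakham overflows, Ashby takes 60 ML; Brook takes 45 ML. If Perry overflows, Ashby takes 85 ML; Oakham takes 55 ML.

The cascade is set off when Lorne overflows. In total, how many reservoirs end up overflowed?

3

Round 1 — Lorne overflows (initial).
  Ashby: +50 → 50 < 70
  Fallow: +20 → 20 < 60
  Oakham: +45 → 45 ≥ 40
Round 2 — Oakham overflows.
  Ashby: +60 → 110 ≥ 70
  Brook: +45 → 45 < 120
Round 3 — Ashby overflows.
  Brook: +30 → 75 < 120
No further overflows.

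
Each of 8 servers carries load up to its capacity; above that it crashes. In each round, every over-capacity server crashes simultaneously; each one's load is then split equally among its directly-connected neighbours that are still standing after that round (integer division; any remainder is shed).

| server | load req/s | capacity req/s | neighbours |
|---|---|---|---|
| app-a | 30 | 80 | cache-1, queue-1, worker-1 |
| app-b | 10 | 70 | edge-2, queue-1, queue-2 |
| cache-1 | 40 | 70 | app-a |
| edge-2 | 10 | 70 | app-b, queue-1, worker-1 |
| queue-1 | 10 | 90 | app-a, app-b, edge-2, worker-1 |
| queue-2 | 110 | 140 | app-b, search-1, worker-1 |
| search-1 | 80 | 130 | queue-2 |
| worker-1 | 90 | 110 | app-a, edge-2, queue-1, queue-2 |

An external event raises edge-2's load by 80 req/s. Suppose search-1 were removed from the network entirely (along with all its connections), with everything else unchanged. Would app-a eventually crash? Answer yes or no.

With search-1 removed:
Round 1 — edge-2 at 90 > 70. edge-2 crashes.
  edge-2 sheds 90 req/s to app-b, queue-1, worker-1: 30 each.
    app-b: 10+30 = 40 ≤ 70
    queue-1: 10+30 = 40 ≤ 90
    worker-1: 90+30 = 120 > 110
Round 2 — worker-1 crashes.
  worker-1 sheds 120 req/s to app-a, queue-1, queue-2: 40 each.
    app-a: 30+40 = 70 ≤ 80
    queue-1: 40+40 = 80 ≤ 90
    queue-2: 110+40 = 150 > 140
Round 3 — queue-2 crashes.
  queue-2 sheds 150 req/s to app-b: 150 each.
    app-b: 40+150 = 190 > 70
Round 4 — app-b crashes.
  app-b sheds 190 req/s to queue-1: 190 each.
    queue-1: 80+190 = 270 > 90
Round 5 — queue-1 crashes.
  queue-1 sheds 270 req/s to app-a: 270 each.
    app-a: 70+270 = 340 > 80
Round 6 — app-a crashes.
  app-a sheds 340 req/s to cache-1: 340 each.
    cache-1: 40+340 = 380 > 70
Round 7 — cache-1 crashes.
  cache-1 sheds 380 req/s: no online neighbours, lost.
No further crashes.

yes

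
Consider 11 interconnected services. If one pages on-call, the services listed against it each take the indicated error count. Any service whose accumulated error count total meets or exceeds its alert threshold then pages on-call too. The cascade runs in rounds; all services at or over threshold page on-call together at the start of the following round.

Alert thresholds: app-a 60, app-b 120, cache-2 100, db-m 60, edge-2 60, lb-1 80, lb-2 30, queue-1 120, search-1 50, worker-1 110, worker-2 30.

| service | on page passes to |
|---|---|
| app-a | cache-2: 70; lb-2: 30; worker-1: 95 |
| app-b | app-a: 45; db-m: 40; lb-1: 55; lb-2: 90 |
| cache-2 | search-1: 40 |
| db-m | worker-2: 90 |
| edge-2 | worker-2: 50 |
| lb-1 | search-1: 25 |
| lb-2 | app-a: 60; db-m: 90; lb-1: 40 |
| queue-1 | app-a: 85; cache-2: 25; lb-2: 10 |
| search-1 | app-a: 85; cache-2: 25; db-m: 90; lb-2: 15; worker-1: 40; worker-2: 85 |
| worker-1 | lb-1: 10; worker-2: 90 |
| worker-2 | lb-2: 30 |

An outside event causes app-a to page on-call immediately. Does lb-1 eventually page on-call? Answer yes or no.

Round 1 — app-a pages on-call (initial).
  cache-2: +70 → 70 < 100
  lb-2: +30 → 30 ≥ 30
  worker-1: +95 → 95 < 110
Round 2 — lb-2 pages on-call.
  db-m: +90 → 90 ≥ 60
  lb-1: +40 → 40 < 80
Round 3 — db-m pages on-call.
  worker-2: +90 → 90 ≥ 30
Round 4 — worker-2 pages on-call.
No further pages.

no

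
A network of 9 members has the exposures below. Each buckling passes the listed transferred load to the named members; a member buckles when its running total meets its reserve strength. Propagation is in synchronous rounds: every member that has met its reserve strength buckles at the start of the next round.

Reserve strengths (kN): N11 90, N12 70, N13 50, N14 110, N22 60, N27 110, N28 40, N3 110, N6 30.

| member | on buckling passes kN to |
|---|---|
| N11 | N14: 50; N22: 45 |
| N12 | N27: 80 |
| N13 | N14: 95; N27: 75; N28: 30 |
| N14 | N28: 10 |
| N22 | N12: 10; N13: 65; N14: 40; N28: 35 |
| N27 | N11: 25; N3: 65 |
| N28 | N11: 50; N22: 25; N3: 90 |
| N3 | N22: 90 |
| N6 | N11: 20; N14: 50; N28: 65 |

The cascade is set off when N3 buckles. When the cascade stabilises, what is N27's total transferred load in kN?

Round 1 — N3 buckles (initial).
  N22: +90 → 90 ≥ 60
Round 2 — N22 buckles.
  N12: +10 → 10 < 70
  N13: +65 → 65 ≥ 50
  N14: +40 → 40 < 110
  N28: +35 → 35 < 40
Round 3 — N13 buckles.
  N14: +95 → 135 ≥ 110
  N27: +75 → 75 < 110
  N28: +30 → 65 ≥ 40
Round 4 — N14, N28 buckle.
  N11: +50 → 50 < 90
No further bucklings.

75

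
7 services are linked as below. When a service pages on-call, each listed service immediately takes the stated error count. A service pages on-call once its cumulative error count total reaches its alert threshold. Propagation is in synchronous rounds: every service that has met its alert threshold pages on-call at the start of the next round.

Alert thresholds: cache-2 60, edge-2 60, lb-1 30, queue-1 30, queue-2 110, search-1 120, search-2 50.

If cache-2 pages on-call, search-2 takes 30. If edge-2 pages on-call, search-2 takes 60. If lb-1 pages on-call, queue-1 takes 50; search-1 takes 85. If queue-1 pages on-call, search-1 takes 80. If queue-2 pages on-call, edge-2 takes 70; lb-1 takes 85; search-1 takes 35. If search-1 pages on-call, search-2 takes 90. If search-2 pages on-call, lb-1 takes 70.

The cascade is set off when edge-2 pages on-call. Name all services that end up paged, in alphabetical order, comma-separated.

Round 1 — edge-2 pages on-call (initial).
  search-2: +60 → 60 ≥ 50
Round 2 — search-2 pages on-call.
  lb-1: +70 → 70 ≥ 30
Round 3 — lb-1 pages on-call.
  queue-1: +50 → 50 ≥ 30
  search-1: +85 → 85 < 120
Round 4 — queue-1 pages on-call.
  search-1: +80 → 165 ≥ 120
Round 5 — search-1 pages on-call.
No further pages.

edge-2, lb-1, queue-1, search-1, search-2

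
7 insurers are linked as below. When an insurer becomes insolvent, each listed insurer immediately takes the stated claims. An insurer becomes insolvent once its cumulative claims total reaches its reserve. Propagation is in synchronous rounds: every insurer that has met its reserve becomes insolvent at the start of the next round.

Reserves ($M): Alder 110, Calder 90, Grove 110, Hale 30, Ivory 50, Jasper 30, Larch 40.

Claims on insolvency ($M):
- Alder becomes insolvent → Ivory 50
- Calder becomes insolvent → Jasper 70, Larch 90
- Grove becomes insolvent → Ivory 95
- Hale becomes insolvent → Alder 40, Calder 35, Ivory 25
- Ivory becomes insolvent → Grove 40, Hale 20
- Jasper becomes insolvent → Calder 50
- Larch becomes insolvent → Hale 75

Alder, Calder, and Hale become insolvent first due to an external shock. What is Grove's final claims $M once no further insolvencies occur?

40

Round 1 — Alder, Calder, Hale become insolvent (initial).
  Ivory: +50+25 → 75 ≥ 50
  Jasper: +70 → 70 ≥ 30
  Larch: +90 → 90 ≥ 40
Round 2 — Ivory, Jasper, Larch become insolvent.
  Grove: +40 → 40 < 110
No further insolvencies.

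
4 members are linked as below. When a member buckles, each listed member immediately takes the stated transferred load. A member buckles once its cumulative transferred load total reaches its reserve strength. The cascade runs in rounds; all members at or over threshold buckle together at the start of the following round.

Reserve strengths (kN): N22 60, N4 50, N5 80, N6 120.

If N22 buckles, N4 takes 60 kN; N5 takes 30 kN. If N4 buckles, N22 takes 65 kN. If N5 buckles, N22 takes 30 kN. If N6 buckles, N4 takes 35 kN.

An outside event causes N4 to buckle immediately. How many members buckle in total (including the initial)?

Round 1 — N4 buckles (initial).
  N22: +65 → 65 ≥ 60
Round 2 — N22 buckles.
  N5: +30 → 30 < 80
No further bucklings.

2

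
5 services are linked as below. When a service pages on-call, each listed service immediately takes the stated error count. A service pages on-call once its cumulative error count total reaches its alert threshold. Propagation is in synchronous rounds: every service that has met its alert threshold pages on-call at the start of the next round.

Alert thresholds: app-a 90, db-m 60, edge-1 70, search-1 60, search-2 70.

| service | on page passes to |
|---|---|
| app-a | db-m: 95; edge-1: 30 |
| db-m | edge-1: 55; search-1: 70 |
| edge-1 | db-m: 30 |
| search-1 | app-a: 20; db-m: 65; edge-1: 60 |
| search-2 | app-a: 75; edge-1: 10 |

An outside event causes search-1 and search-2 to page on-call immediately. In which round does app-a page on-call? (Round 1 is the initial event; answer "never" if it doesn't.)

Round 1 — search-1, search-2 page on-call (initial).
  app-a: +20+75 → 95 ≥ 90
  db-m: +65 → 65 ≥ 60
  edge-1: +60+10 → 70 ≥ 70
Round 2 — app-a, db-m, edge-1 page on-call.
No further pages.

2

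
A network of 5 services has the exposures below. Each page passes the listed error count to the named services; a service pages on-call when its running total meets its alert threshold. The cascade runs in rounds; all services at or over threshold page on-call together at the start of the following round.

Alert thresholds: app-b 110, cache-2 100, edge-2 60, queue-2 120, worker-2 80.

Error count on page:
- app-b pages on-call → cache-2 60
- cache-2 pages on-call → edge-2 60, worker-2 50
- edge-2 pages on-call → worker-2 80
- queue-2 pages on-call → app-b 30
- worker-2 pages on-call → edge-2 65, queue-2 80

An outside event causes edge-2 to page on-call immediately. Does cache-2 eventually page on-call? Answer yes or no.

Round 1 — edge-2 pages on-call (initial).
  worker-2: +80 → 80 ≥ 80
Round 2 — worker-2 pages on-call.
  queue-2: +80 → 80 < 120
No further pages.

no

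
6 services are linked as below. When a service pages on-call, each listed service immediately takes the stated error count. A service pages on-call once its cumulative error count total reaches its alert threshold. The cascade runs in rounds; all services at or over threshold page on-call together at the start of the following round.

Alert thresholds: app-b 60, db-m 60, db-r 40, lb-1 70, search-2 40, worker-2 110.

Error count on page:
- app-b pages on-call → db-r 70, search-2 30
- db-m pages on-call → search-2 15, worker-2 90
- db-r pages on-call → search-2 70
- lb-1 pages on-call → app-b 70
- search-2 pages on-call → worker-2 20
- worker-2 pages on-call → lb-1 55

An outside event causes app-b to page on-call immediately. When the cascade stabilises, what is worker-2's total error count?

Round 1 — app-b pages on-call (initial).
  db-r: +70 → 70 ≥ 40
  search-2: +30 → 30 < 40
Round 2 — db-r pages on-call.
  search-2: +70 → 100 ≥ 40
Round 3 — search-2 pages on-call.
  worker-2: +20 → 20 < 110
No further pages.

20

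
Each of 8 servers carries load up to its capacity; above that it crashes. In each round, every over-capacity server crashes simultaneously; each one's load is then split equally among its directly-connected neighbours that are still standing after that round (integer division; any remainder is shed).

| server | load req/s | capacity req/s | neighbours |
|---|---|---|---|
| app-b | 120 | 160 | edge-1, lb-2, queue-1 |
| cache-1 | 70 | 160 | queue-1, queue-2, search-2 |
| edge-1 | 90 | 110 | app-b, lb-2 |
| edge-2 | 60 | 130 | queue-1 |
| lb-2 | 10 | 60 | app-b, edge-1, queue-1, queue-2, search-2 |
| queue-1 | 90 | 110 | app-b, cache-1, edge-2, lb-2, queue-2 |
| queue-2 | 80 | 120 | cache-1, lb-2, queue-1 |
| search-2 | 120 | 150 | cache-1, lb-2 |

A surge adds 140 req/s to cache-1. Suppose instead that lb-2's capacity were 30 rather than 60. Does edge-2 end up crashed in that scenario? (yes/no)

no

With lb-2's capacity at 30:
Round 1 — cache-1 at 210 > 160. cache-1 crashes.
  cache-1 sheds 210 req/s to queue-1, queue-2, search-2: 70 each.
    queue-1: 90+70 = 160 > 110
    queue-2: 80+70 = 150 > 120
    search-2: 120+70 = 190 > 150
Round 2 — queue-1, queue-2, search-2 crash.
  queue-1 sheds 160 req/s to app-b, edge-2, lb-2: 53 each (1 lost).
    app-b: 120+53 = 173 > 160
    edge-2: 60+53 = 113 ≤ 130
    lb-2: 10+53 = 63 > 30
  queue-2 sheds 150 req/s to lb-2: 150 each.
    lb-2: 63+150 = 213 > 30
  search-2 sheds 190 req/s to lb-2: 190 each.
    lb-2: 213+190 = 403 > 30
Round 3 — app-b, lb-2 crash.
  app-b sheds 173 req/s to edge-1: 173 each.
    edge-1: 90+173 = 263 > 110
  lb-2 sheds 403 req/s to edge-1: 403 each.
    edge-1: 263+403 = 666 > 110
Round 4 — edge-1 crashes.
  edge-1 sheds 666 req/s: no online neighbours, lost.
No further crashes.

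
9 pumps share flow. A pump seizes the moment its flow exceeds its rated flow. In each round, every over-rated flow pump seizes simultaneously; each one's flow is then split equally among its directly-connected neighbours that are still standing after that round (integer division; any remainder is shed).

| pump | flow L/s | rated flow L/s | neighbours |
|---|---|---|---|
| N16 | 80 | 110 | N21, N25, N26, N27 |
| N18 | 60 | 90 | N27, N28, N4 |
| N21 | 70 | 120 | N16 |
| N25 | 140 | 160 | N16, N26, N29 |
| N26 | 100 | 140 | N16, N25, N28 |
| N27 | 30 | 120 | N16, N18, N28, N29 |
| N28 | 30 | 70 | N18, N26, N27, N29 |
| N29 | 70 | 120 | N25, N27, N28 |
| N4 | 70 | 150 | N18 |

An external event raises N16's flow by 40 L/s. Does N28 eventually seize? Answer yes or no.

yes

Round 1 — N16 at 120 > 110. N16 seizes.
  N16 sheds 120 L/s to N21, N25, N26, N27: 30 each.
    N21: 70+30 = 100 ≤ 120
    N25: 140+30 = 170 > 160
    N26: 100+30 = 130 ≤ 140
    N27: 30+30 = 60 ≤ 120
Round 2 — N25 seizes.
  N25 sheds 170 L/s to N26, N29: 85 each.
    N26: 130+85 = 215 > 140
    N29: 70+85 = 155 > 120
Round 3 — N26, N29 seize.
  N26 sheds 215 L/s to N28: 215 each.
    N28: 30+215 = 245 > 70
  N29 sheds 155 L/s to N27, N28: 77 each (1 lost).
    N27: 60+77 = 137 > 120
    N28: 245+77 = 322 > 70
Round 4 — N27, N28 seize.
  N27 sheds 137 L/s to N18: 137 each.
    N18: 60+137 = 197 > 90
  N28 sheds 322 L/s to N18: 322 each.
    N18: 197+322 = 519 > 90
Round 5 — N18 seizes.
  N18 sheds 519 L/s to N4: 519 each.
    N4: 70+519 = 589 > 150
Round 6 — N4 seizes.
  N4 sheds 589 L/s: no online neighbours, lost.
No further seizures.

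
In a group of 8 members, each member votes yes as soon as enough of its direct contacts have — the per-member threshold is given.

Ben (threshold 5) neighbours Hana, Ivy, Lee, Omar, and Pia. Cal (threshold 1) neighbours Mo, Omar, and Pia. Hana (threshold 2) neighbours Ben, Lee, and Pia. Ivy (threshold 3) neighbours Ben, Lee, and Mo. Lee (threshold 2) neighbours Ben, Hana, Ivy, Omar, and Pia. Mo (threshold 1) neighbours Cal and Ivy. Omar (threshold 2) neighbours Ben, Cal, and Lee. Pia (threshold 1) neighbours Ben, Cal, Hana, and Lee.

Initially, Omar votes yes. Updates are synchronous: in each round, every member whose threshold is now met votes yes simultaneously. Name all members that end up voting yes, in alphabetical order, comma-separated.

Round 1 — Omar votes yes (initial).
Round 2 — checking thresholds:
  Ben: 1 of 5 neighbours < 5, not yet.
  Cal: 1 of 3 neighbours ≥ 1, votes yes.
  Lee: 1 of 5 neighbours < 2, not yet.
Round 3 — checking thresholds:
  Ben: 1 of 5 neighbours < 5, not yet.
  Lee: 1 of 5 neighbours < 2, not yet.
  Mo: 1 of 2 neighbours ≥ 1, votes yes.
  Pia: 1 of 4 neighbours ≥ 1, votes yes.
Round 4 — checking thresholds:
  Ben: 2 of 5 neighbours < 5, not yet.
  Hana: 1 of 3 neighbours < 2, not yet.
  Ivy: 1 of 3 neighbours < 3, not yet.
  Lee: 2 of 5 neighbours ≥ 2, votes yes.
Round 5 — checking thresholds:
  Ben: 3 of 5 neighbours < 5, not yet.
  Hana: 2 of 3 neighbours ≥ 2, votes yes.
  Ivy: 2 of 3 neighbours < 3, not yet.
Round 6 — no new yes votes; cascade stops.

Cal, Hana, Lee, Mo, Omar, Pia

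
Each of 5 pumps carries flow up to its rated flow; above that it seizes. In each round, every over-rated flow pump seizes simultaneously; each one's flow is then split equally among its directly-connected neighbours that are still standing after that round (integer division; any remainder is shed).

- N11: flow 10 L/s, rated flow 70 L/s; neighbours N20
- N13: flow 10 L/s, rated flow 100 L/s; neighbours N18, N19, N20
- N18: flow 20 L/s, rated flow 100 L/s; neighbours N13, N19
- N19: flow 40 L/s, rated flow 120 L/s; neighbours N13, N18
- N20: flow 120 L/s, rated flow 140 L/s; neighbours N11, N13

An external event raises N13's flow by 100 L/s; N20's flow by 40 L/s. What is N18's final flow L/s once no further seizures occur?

75

Round 1 — N13 at 110 > 100; N20 at 160 > 140. N13, N20 seize.
  N13 sheds 110 L/s to N18, N19: 55 each.
    N18: 20+55 = 75 ≤ 100
    N19: 40+55 = 95 ≤ 120
  N20 sheds 160 L/s to N11: 160 each.
    N11: 10+160 = 170 > 70
Round 2 — N11 seizes.
  N11 sheds 170 L/s: no online neighbours, lost.
No further seizures.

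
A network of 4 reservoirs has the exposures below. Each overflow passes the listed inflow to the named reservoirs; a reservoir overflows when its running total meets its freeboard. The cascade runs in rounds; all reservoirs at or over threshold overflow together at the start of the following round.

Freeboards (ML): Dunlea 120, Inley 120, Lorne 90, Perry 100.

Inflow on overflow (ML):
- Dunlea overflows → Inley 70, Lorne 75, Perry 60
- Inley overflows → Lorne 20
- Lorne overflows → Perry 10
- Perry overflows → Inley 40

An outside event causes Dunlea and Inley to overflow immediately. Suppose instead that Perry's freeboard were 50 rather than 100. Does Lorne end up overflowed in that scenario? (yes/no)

yes

With Perry's freeboard at 50:
Round 1 — Dunlea, Inley overflow (initial).
  Lorne: +75+20 → 95 ≥ 90
  Perry: +60 → 60 ≥ 50
Round 2 — Lorne, Perry overflow.
No further overflows.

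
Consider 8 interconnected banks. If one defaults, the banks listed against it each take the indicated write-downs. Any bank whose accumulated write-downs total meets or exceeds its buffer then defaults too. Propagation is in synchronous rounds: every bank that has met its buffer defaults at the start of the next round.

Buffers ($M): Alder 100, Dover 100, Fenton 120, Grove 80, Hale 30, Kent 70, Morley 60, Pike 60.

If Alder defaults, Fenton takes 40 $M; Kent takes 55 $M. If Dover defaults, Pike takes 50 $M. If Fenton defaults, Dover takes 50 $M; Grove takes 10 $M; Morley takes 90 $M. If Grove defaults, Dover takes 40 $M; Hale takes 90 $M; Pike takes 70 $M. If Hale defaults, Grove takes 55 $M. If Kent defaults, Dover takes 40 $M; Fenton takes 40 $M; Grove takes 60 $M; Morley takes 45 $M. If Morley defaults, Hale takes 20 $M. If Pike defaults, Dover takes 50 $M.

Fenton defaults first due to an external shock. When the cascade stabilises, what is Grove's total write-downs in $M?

10

Round 1 — Fenton defaults (initial).
  Dover: +50 → 50 < 100
  Grove: +10 → 10 < 80
  Morley: +90 → 90 ≥ 60
Round 2 — Morley defaults.
  Hale: +20 → 20 < 30
No further defaults.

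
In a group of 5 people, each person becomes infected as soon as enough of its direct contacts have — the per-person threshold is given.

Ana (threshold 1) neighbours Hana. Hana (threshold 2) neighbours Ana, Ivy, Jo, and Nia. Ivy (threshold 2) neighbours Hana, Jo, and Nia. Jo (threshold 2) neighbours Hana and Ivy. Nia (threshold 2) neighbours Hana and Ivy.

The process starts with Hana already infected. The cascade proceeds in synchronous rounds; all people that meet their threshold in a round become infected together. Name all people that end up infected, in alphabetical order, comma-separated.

Round 1 — Hana becomes infected (initial).
Round 2 — checking thresholds:
  Ana: 1 of 1 neighbours ≥ 1, becomes infected.
  Ivy: 1 of 3 neighbours < 2, below threshold.
  Jo: 1 of 2 neighbours < 2, below threshold.
  Nia: 1 of 2 neighbours < 2, below threshold.
Round 3 — no new infections; cascade stops.

Ana, Hana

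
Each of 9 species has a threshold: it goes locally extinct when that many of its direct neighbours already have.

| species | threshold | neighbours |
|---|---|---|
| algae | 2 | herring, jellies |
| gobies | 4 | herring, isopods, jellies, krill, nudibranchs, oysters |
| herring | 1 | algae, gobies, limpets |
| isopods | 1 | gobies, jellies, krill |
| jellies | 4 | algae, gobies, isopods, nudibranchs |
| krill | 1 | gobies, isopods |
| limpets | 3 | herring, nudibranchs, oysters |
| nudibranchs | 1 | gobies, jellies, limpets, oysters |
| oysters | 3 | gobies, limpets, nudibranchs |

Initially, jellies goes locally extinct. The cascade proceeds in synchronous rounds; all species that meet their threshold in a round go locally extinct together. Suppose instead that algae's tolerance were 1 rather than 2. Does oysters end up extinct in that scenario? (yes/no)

With algae's tolerance at 1:
Round 1 — jellies goes locally extinct (initial).
Round 2 — checking thresholds:
  algae: 1 of 2 neighbours ≥ 1, goes locally extinct.
  gobies: 1 of 6 neighbours < 4, not yet.
  isopods: 1 of 3 neighbours ≥ 1, goes locally extinct.
  nudibranchs: 1 of 4 neighbours ≥ 1, goes locally extinct.
Round 3 — checking thresholds:
  gobies: 3 of 6 neighbours < 4, not yet.
  herring: 1 of 3 neighbours ≥ 1, goes locally extinct.
  krill: 1 of 2 neighbours ≥ 1, goes locally extinct.
  limpets: 1 of 3 neighbours < 3, not yet.
  oysters: 1 of 3 neighbours < 3, not yet.
Round 4 — checking thresholds:
  gobies: 5 of 6 neighbours ≥ 4, goes locally extinct.
  limpets: 2 of 3 neighbours < 3, not yet.
  oysters: 1 of 3 neighbours < 3, not yet.
Round 5 — no new extinctions; cascade stops.

no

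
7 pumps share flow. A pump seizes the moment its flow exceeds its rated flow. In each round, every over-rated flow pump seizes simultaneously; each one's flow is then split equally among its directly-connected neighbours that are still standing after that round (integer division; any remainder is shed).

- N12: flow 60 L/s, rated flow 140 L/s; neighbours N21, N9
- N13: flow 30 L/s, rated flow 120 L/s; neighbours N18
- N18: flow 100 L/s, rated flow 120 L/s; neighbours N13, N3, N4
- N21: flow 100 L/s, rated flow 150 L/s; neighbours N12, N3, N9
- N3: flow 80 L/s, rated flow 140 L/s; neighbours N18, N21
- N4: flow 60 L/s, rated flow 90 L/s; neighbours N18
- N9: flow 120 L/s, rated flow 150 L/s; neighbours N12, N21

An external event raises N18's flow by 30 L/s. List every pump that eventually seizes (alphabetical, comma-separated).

Round 1 — N18 at 130 > 120. N18 seizes.
  N18 sheds 130 L/s to N13, N3, N4: 43 each (1 lost).
    N13: 30+43 = 73 ≤ 120
    N3: 80+43 = 123 ≤ 140
    N4: 60+43 = 103 > 90
Round 2 — N4 seizes.
  N4 sheds 103 L/s: no online neighbours, lost.
No further seizures.

N18, N4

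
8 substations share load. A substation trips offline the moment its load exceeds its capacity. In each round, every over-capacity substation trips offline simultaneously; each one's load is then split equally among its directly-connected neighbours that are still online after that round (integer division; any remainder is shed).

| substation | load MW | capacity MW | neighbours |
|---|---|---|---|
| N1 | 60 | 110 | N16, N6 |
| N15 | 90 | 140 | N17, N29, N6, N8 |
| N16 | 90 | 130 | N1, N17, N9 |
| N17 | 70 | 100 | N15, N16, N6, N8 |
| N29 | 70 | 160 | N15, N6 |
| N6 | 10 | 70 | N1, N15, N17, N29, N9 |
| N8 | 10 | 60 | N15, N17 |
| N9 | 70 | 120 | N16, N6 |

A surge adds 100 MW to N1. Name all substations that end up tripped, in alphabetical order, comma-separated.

N1, N15, N16, N17, N29, N6, N8, N9

Round 1 — N1 at 160 > 110. N1 trips offline.
  N1 sheds 160 MW to N16, N6: 80 each.
    N16: 90+80 = 170 > 130
    N6: 10+80 = 90 > 70
Round 2 — N16, N6 trip offline.
  N16 sheds 170 MW to N17, N9: 85 each.
    N17: 70+85 = 155 > 100
    N9: 70+85 = 155 > 120
  N6 sheds 90 MW to N15, N17, N29, N9: 22 each (2 lost).
    N15: 90+22 = 112 ≤ 140
    N17: 155+22 = 177 > 100
    N29: 70+22 = 92 ≤ 160
    N9: 155+22 = 177 > 120
Round 3 — N17, N9 trip offline.
  N17 sheds 177 MW to N15, N8: 88 each (1 lost).
    N15: 112+88 = 200 > 140
    N8: 10+88 = 98 > 60
  N9 sheds 177 MW: no online neighbours, lost.
Round 4 — N15, N8 trip offline.
  N15 sheds 200 MW to N29: 200 each.
    N29: 92+200 = 292 > 160
  N8 sheds 98 MW: no online neighbours, lost.
Round 5 — N29 trips offline.
  N29 sheds 292 MW: no online neighbours, lost.
No further trips.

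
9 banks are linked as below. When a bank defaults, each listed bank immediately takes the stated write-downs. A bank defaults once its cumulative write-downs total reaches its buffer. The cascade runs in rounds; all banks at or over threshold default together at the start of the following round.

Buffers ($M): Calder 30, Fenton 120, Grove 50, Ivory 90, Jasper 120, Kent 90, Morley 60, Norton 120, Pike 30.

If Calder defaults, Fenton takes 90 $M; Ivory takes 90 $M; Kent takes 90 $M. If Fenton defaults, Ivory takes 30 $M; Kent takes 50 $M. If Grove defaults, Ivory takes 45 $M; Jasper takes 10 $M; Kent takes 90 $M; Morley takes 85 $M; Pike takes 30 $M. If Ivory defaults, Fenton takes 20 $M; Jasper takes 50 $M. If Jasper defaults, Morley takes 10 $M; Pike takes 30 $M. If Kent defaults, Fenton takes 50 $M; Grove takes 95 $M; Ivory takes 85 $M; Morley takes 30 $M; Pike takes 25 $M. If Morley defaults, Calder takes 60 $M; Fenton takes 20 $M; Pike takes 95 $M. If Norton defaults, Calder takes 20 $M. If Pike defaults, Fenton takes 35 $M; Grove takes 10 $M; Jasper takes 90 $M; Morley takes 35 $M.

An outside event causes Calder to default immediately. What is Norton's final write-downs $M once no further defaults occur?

Round 1 — Calder defaults (initial).
  Fenton: +90 → 90 < 120
  Ivory: +90 → 90 ≥ 90
  Kent: +90 → 90 ≥ 90
Round 2 — Ivory, Kent default.
  Fenton: +20+50 → 160 ≥ 120
  Grove: +95 → 95 ≥ 50
  Jasper: +50 → 50 < 120
  Morley: +30 → 30 < 60
  Pike: +25 → 25 < 30
Round 3 — Fenton, Grove default.
  Jasper: +10 → 60 < 120
  Morley: +85 → 115 ≥ 60
  Pike: +30 → 55 ≥ 30
Round 4 — Morley, Pike default.
  Jasper: +90 → 150 ≥ 120
Round 5 — Jasper defaults.
No further defaults.

0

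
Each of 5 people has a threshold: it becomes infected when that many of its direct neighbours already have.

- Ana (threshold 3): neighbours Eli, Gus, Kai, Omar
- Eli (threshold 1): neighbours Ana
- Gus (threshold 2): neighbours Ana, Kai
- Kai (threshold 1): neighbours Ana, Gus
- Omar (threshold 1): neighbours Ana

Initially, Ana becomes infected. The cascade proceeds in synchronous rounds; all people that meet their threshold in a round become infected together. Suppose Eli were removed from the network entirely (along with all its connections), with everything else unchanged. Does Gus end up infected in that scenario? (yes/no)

With Eli removed:
Round 1 — Ana becomes infected (initial).
Round 2 — checking thresholds:
  Gus: 1 of 2 neighbours < 2, holds.
  Kai: 1 of 2 neighbours ≥ 1, becomes infected.
  Omar: 1 of 1 neighbours ≥ 1, becomes infected.
Round 3 — checking thresholds:
  Gus: 2 of 2 neighbours ≥ 2, becomes infected.
Round 4 — no new infections; cascade stops.

yes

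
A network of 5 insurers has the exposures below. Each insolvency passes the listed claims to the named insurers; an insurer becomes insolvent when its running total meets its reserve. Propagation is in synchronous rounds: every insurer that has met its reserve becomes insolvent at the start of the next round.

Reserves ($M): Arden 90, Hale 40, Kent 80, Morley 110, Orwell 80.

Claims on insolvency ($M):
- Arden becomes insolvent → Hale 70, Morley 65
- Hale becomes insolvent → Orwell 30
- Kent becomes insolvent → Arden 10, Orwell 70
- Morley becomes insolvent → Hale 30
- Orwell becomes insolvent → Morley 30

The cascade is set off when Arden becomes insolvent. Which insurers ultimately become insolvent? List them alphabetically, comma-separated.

Round 1 — Arden becomes insolvent (initial).
  Hale: +70 → 70 ≥ 40
  Morley: +65 → 65 < 110
Round 2 — Hale becomes insolvent.
  Orwell: +30 → 30 < 80
No further insolvencies.

Arden, Hale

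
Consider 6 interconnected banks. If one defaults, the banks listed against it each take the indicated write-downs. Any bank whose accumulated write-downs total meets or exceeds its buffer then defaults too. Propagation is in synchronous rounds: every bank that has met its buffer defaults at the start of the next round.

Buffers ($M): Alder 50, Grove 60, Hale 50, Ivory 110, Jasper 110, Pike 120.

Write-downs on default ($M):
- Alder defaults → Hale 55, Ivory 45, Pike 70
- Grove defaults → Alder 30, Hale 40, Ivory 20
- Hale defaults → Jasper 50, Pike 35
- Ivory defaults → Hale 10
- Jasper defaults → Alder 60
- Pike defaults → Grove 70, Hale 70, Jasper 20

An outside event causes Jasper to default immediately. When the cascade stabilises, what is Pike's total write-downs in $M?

105

Round 1 — Jasper defaults (initial).
  Alder: +60 → 60 ≥ 50
Round 2 — Alder defaults.
  Hale: +55 → 55 ≥ 50
  Ivory: +45 → 45 < 110
  Pike: +70 → 70 < 120
Round 3 — Hale defaults.
  Pike: +35 → 105 < 120
No further defaults.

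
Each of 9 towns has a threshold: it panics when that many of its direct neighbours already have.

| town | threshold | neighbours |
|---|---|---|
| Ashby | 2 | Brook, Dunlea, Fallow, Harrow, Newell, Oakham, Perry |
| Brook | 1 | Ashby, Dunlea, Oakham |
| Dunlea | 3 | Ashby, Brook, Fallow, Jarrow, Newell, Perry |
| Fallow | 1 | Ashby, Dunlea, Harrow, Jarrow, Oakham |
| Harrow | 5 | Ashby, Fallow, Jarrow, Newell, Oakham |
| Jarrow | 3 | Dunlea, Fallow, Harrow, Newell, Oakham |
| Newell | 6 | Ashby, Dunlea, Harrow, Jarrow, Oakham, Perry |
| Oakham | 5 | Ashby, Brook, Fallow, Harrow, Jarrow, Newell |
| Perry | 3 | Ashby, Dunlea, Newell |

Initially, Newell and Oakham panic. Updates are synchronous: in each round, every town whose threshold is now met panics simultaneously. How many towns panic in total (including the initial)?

9

Round 1 — Newell, Oakham panic (initial).
Round 2 — checking thresholds:
  Ashby: 2 of 7 neighbours ≥ 2, panics.
  Brook: 1 of 3 neighbours ≥ 1, panics.
  Dunlea: 1 of 6 neighbours < 3, holds.
  Fallow: 1 of 5 neighbours ≥ 1, panics.
  Harrow: 2 of 5 neighbours < 5, holds.
  Jarrow: 2 of 5 neighbours < 3, holds.
  Perry: 1 of 3 neighbours < 3, holds.
Round 3 — checking thresholds:
  Dunlea: 4 of 6 neighbours ≥ 3, panics.
  Harrow: 4 of 5 neighbours < 5, holds.
  Jarrow: 3 of 5 neighbours ≥ 3, panics.
  Perry: 2 of 3 neighbours < 3, holds.
Round 4 — checking thresholds:
  Harrow: 5 of 5 neighbours ≥ 5, panics.
  Perry: 3 of 3 neighbours ≥ 3, panics.
Round 5 — no new panics; cascade stops.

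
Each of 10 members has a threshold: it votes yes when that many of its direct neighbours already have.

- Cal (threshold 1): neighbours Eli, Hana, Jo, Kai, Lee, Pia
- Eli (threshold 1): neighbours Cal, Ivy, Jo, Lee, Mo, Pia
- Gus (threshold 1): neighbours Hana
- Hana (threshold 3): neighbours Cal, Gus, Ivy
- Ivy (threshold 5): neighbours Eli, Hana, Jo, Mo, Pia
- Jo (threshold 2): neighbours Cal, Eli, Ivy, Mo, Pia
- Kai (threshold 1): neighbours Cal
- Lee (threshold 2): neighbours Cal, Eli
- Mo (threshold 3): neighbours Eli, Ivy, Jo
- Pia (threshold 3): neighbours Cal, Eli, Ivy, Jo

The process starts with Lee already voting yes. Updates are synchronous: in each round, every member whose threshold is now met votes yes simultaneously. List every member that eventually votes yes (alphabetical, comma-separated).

Round 1 — Lee votes yes (initial).
Round 2 — checking thresholds:
  Cal: 1 of 6 neighbours ≥ 1, votes yes.
  Eli: 1 of 6 neighbours ≥ 1, votes yes.
Round 3 — checking thresholds:
  Hana: 1 of 3 neighbours < 3, below threshold.
  Ivy: 1 of 5 neighbours < 5, below threshold.
  Jo: 2 of 5 neighbours ≥ 2, votes yes.
  Kai: 1 of 1 neighbours ≥ 1, votes yes.
  Mo: 1 of 3 neighbours < 3, below threshold.
  Pia: 2 of 4 neighbours < 3, below threshold.
Round 4 — checking thresholds:
  Hana: 1 of 3 neighbours < 3, below threshold.
  Ivy: 2 of 5 neighbours < 5, below threshold.
  Mo: 2 of 3 neighbours < 3, below threshold.
  Pia: 3 of 4 neighbours ≥ 3, votes yes.
Round 5 — no new yes votes; cascade stops.

Cal, Eli, Jo, Kai, Lee, Pia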